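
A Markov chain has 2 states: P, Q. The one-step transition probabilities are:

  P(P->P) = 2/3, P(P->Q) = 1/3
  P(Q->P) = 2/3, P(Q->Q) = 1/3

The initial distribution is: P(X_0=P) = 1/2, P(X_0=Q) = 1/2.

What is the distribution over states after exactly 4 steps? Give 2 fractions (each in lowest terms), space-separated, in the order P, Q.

Propagating the distribution step by step (d_{t+1} = d_t * P):
d_0 = (P=1/2, Q=1/2)
  d_1[P] = 1/2*2/3 + 1/2*2/3 = 2/3
  d_1[Q] = 1/2*1/3 + 1/2*1/3 = 1/3
d_1 = (P=2/3, Q=1/3)
  d_2[P] = 2/3*2/3 + 1/3*2/3 = 2/3
  d_2[Q] = 2/3*1/3 + 1/3*1/3 = 1/3
d_2 = (P=2/3, Q=1/3)
  d_3[P] = 2/3*2/3 + 1/3*2/3 = 2/3
  d_3[Q] = 2/3*1/3 + 1/3*1/3 = 1/3
d_3 = (P=2/3, Q=1/3)
  d_4[P] = 2/3*2/3 + 1/3*2/3 = 2/3
  d_4[Q] = 2/3*1/3 + 1/3*1/3 = 1/3
d_4 = (P=2/3, Q=1/3)

Answer: 2/3 1/3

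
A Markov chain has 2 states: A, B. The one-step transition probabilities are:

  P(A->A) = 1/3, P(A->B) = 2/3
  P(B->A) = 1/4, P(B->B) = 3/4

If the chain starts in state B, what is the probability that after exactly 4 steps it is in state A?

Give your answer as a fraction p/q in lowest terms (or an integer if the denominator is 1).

Computing P^4 by repeated multiplication:
P^1 =
  A: [1/3, 2/3]
  B: [1/4, 3/4]
P^2 =
  A: [5/18, 13/18]
  B: [13/48, 35/48]
P^3 =
  A: [59/216, 157/216]
  B: [157/576, 419/576]
P^4 =
  A: [707/2592, 1885/2592]
  B: [1885/6912, 5027/6912]

(P^4)[B -> A] = 1885/6912

Answer: 1885/6912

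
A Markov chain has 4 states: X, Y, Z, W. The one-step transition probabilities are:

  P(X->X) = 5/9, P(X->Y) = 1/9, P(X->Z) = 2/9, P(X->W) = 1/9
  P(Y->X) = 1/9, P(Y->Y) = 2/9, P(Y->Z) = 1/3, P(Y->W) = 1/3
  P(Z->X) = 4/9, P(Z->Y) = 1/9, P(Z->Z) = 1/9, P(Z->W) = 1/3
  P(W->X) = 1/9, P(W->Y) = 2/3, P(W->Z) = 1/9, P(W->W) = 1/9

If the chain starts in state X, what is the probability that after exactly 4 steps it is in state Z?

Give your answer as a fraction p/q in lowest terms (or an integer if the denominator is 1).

Computing P^4 by repeated multiplication:
P^1 =
  X: [5/9, 1/9, 2/9, 1/9]
  Y: [1/9, 2/9, 1/3, 1/3]
  Z: [4/9, 1/9, 1/9, 1/3]
  W: [1/9, 2/3, 1/9, 1/9]
P^2 =
  X: [35/81, 5/27, 16/81, 5/27]
  Y: [22/81, 26/81, 14/81, 19/81]
  Z: [28/81, 25/81, 5/27, 13/81]
  W: [16/81, 20/81, 22/81, 23/81]
P^3 =
  X: [269/729, 19/81, 146/729, 143/729]
  Y: [211/729, 202/729, 155/729, 161/729]
  Z: [238/729, 19/81, 53/243, 161/729]
  W: [211/729, 8/27, 137/729, 55/243]
P^4 =
  X: [2243/6561, 1615/6561, 1340/6561, 1363/6561]
  Y: [2038/6561, 1736/6561, 448/2187, 481/2187]
  Z: [2158/6561, 1705/6561, 1309/6561, 463/2187]
  W: [1984/6561, 590/2187, 1372/6561, 1435/6561]

(P^4)[X -> Z] = 1340/6561

Answer: 1340/6561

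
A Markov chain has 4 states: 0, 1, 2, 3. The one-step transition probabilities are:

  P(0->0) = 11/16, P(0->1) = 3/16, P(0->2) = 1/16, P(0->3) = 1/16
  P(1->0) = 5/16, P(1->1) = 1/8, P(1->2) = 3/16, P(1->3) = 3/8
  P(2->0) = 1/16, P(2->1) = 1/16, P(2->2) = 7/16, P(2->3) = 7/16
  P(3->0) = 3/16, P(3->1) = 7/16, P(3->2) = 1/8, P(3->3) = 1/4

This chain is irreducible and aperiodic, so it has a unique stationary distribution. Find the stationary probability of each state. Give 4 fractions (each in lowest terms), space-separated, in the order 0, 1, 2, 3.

The stationary distribution satisfies pi = pi * P, i.e.:
  pi_0 = 11/16*pi_0 + 5/16*pi_1 + 1/16*pi_2 + 3/16*pi_3
  pi_1 = 3/16*pi_0 + 1/8*pi_1 + 1/16*pi_2 + 7/16*pi_3
  pi_2 = 1/16*pi_0 + 3/16*pi_1 + 7/16*pi_2 + 1/8*pi_3
  pi_3 = 1/16*pi_0 + 3/8*pi_1 + 7/16*pi_2 + 1/4*pi_3
with normalization: pi_0 + pi_1 + pi_2 + pi_3 = 1.

Using the first 3 balance equations plus normalization, the linear system A*pi = b is:
  [-5/16, 5/16, 1/16, 3/16] . pi = 0
  [3/16, -7/8, 1/16, 7/16] . pi = 0
  [1/16, 3/16, -9/16, 1/8] . pi = 0
  [1, 1, 1, 1] . pi = 1

Solving yields:
  pi_0 = 743/1922
  pi_1 = 204/961
  pi_2 = 319/1922
  pi_3 = 226/961

Verification (pi * P):
  743/1922*11/16 + 204/961*5/16 + 319/1922*1/16 + 226/961*3/16 = 743/1922 = pi_0  (ok)
  743/1922*3/16 + 204/961*1/8 + 319/1922*1/16 + 226/961*7/16 = 204/961 = pi_1  (ok)
  743/1922*1/16 + 204/961*3/16 + 319/1922*7/16 + 226/961*1/8 = 319/1922 = pi_2  (ok)
  743/1922*1/16 + 204/961*3/8 + 319/1922*7/16 + 226/961*1/4 = 226/961 = pi_3  (ok)

Answer: 743/1922 204/961 319/1922 226/961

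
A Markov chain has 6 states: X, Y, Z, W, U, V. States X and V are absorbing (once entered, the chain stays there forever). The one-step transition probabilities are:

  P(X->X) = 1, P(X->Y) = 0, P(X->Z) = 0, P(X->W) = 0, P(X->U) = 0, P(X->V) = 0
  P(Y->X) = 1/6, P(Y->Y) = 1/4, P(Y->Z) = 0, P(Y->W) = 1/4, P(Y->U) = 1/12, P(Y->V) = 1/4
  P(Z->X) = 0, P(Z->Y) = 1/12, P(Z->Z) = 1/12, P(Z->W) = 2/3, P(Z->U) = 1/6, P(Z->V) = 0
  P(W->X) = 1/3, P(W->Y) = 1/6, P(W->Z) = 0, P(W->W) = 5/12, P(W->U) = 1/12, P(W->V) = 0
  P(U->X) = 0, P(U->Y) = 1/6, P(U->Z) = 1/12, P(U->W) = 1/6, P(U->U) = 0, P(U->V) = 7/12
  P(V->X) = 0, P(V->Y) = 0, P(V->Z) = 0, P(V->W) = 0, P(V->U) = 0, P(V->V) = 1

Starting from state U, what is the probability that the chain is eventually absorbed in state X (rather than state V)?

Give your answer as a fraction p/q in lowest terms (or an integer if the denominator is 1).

Answer: 899/3425

Derivation:
Let a_i = P(absorbed in X | start in state i).
Boundary conditions: a_X = 1, a_V = 0.
For each transient state i, a_i = sum_j P(i->j) * a_j:
  a_Y = 1/6*a_X + 1/4*a_Y + 0*a_Z + 1/4*a_W + 1/12*a_U + 1/4*a_V
  a_Z = 0*a_X + 1/12*a_Y + 1/12*a_Z + 2/3*a_W + 1/6*a_U + 0*a_V
  a_W = 1/3*a_X + 1/6*a_Y + 0*a_Z + 5/12*a_W + 1/12*a_U + 0*a_V
  a_U = 0*a_X + 1/6*a_Y + 1/12*a_Z + 1/6*a_W + 0*a_U + 7/12*a_V

Substituting a_X = 1 and a_V = 0, rearrange to (I - Q) a = r where r[i] = P(i -> X):
  [3/4, 0, -1/4, -1/12] . (a_Y, a_Z, a_W, a_U) = 1/6
  [-1/12, 11/12, -2/3, -1/6] . (a_Y, a_Z, a_W, a_U) = 0
  [-1/6, 0, 7/12, -1/12] . (a_Y, a_Z, a_W, a_U) = 1/3
  [-1/6, -1/12, -1/6, 1] . (a_Y, a_Z, a_W, a_U) = 0

Solving yields:
  a_Y = 344/685
  a_Z = 2194/3425
  a_W = 2577/3425
  a_U = 899/3425

Starting state is U, so the absorption probability is a_U = 899/3425.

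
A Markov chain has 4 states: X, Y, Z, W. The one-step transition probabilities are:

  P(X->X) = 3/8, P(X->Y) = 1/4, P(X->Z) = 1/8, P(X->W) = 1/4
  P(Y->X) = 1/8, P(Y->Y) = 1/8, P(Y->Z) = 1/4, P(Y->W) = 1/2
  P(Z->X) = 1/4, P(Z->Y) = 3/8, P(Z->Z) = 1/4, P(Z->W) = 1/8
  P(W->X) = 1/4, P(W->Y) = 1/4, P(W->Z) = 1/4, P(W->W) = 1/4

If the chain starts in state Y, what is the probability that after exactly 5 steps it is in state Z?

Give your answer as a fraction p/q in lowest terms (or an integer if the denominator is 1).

Computing P^5 by repeated multiplication:
P^1 =
  X: [3/8, 1/4, 1/8, 1/4]
  Y: [1/8, 1/8, 1/4, 1/2]
  Z: [1/4, 3/8, 1/4, 1/8]
  W: [1/4, 1/4, 1/4, 1/4]
P^2 =
  X: [17/64, 15/64, 13/64, 19/64]
  Y: [1/4, 17/64, 15/64, 1/4]
  Z: [15/64, 15/64, 7/32, 5/16]
  W: [1/4, 1/4, 7/32, 9/32]
P^3 =
  X: [65/256, 63/256, 111/512, 145/512]
  Y: [127/512, 63/256, 7/32, 147/512]
  Z: [1/4, 127/512, 113/512, 9/32]
  W: [1/4, 63/256, 7/32, 73/256]
P^4 =
  X: [257/1024, 1009/4096, 447/2048, 1165/4096]
  Y: [1025/4096, 505/2048, 897/4096, 291/1024]
  Z: [1025/4096, 505/2048, 7/32, 1165/4096]
  W: [513/2048, 505/2048, 7/32, 291/1024]
P^5 =
  X: [8211/32768, 8077/32768, 1791/8192, 2329/8192]
  Y: [8207/32768, 8079/32768, 7167/32768, 9315/32768]
  Z: [8207/32768, 4039/16384, 7167/32768, 2329/8192]
  W: [513/2048, 4039/16384, 3583/16384, 2329/8192]

(P^5)[Y -> Z] = 7167/32768

Answer: 7167/32768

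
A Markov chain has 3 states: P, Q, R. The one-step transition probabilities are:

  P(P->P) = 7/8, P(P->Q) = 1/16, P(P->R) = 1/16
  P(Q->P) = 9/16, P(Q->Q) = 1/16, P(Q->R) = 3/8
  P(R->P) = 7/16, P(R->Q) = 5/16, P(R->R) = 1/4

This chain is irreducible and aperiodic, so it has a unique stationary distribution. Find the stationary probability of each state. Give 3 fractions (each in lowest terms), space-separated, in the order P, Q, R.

Answer: 75/94 17/188 21/188

Derivation:
The stationary distribution satisfies pi = pi * P, i.e.:
  pi_P = 7/8*pi_P + 9/16*pi_Q + 7/16*pi_R
  pi_Q = 1/16*pi_P + 1/16*pi_Q + 5/16*pi_R
  pi_R = 1/16*pi_P + 3/8*pi_Q + 1/4*pi_R
with normalization: pi_P + pi_Q + pi_R = 1.

Using the first 2 balance equations plus normalization, the linear system A*pi = b is:
  [-1/8, 9/16, 7/16] . pi = 0
  [1/16, -15/16, 5/16] . pi = 0
  [1, 1, 1] . pi = 1

Solving yields:
  pi_P = 75/94
  pi_Q = 17/188
  pi_R = 21/188

Verification (pi * P):
  75/94*7/8 + 17/188*9/16 + 21/188*7/16 = 75/94 = pi_P  (ok)
  75/94*1/16 + 17/188*1/16 + 21/188*5/16 = 17/188 = pi_Q  (ok)
  75/94*1/16 + 17/188*3/8 + 21/188*1/4 = 21/188 = pi_R  (ok)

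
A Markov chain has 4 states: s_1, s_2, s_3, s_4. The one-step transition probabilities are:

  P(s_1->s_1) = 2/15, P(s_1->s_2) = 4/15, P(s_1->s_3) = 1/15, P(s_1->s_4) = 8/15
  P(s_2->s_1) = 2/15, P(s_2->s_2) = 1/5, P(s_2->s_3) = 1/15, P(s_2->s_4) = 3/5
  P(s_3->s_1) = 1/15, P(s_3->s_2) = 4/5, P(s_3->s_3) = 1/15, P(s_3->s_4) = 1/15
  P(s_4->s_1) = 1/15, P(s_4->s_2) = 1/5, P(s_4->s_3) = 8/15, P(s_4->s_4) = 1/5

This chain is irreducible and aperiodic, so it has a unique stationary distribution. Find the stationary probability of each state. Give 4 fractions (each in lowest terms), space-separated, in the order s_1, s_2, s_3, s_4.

The stationary distribution satisfies pi = pi * P, i.e.:
  pi_s_1 = 2/15*pi_s_1 + 2/15*pi_s_2 + 1/15*pi_s_3 + 1/15*pi_s_4
  pi_s_2 = 4/15*pi_s_1 + 1/5*pi_s_2 + 4/5*pi_s_3 + 1/5*pi_s_4
  pi_s_3 = 1/15*pi_s_1 + 1/15*pi_s_2 + 1/15*pi_s_3 + 8/15*pi_s_4
  pi_s_4 = 8/15*pi_s_1 + 3/5*pi_s_2 + 1/15*pi_s_3 + 1/5*pi_s_4
with normalization: pi_s_1 + pi_s_2 + pi_s_3 + pi_s_4 = 1.

Using the first 3 balance equations plus normalization, the linear system A*pi = b is:
  [-13/15, 2/15, 1/15, 1/15] . pi = 0
  [4/15, -4/5, 4/5, 1/5] . pi = 0
  [1/15, 1/15, -14/15, 8/15] . pi = 0
  [1, 1, 1, 1] . pi = 1

Solving yields:
  pi_s_1 = 531/5543
  pi_s_2 = 1891/5543
  pi_s_3 = 1245/5543
  pi_s_4 = 1876/5543

Verification (pi * P):
  531/5543*2/15 + 1891/5543*2/15 + 1245/5543*1/15 + 1876/5543*1/15 = 531/5543 = pi_s_1  (ok)
  531/5543*4/15 + 1891/5543*1/5 + 1245/5543*4/5 + 1876/5543*1/5 = 1891/5543 = pi_s_2  (ok)
  531/5543*1/15 + 1891/5543*1/15 + 1245/5543*1/15 + 1876/5543*8/15 = 1245/5543 = pi_s_3  (ok)
  531/5543*8/15 + 1891/5543*3/5 + 1245/5543*1/15 + 1876/5543*1/5 = 1876/5543 = pi_s_4  (ok)

Answer: 531/5543 1891/5543 1245/5543 1876/5543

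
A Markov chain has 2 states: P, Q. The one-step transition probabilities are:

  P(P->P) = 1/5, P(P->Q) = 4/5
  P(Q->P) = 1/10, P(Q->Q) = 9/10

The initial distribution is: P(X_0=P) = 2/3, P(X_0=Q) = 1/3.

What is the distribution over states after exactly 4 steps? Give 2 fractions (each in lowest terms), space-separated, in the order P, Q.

Answer: 667/6000 5333/6000

Derivation:
Propagating the distribution step by step (d_{t+1} = d_t * P):
d_0 = (P=2/3, Q=1/3)
  d_1[P] = 2/3*1/5 + 1/3*1/10 = 1/6
  d_1[Q] = 2/3*4/5 + 1/3*9/10 = 5/6
d_1 = (P=1/6, Q=5/6)
  d_2[P] = 1/6*1/5 + 5/6*1/10 = 7/60
  d_2[Q] = 1/6*4/5 + 5/6*9/10 = 53/60
d_2 = (P=7/60, Q=53/60)
  d_3[P] = 7/60*1/5 + 53/60*1/10 = 67/600
  d_3[Q] = 7/60*4/5 + 53/60*9/10 = 533/600
d_3 = (P=67/600, Q=533/600)
  d_4[P] = 67/600*1/5 + 533/600*1/10 = 667/6000
  d_4[Q] = 67/600*4/5 + 533/600*9/10 = 5333/6000
d_4 = (P=667/6000, Q=5333/6000)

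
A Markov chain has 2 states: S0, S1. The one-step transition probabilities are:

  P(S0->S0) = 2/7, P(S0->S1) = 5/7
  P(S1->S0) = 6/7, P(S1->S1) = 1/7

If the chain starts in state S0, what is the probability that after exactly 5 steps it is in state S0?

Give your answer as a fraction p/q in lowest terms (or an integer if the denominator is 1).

Answer: 8702/16807

Derivation:
Computing P^5 by repeated multiplication:
P^1 =
  S0: [2/7, 5/7]
  S1: [6/7, 1/7]
P^2 =
  S0: [34/49, 15/49]
  S1: [18/49, 31/49]
P^3 =
  S0: [158/343, 185/343]
  S1: [222/343, 121/343]
P^4 =
  S0: [1426/2401, 975/2401]
  S1: [1170/2401, 1231/2401]
P^5 =
  S0: [8702/16807, 8105/16807]
  S1: [9726/16807, 7081/16807]

(P^5)[S0 -> S0] = 8702/16807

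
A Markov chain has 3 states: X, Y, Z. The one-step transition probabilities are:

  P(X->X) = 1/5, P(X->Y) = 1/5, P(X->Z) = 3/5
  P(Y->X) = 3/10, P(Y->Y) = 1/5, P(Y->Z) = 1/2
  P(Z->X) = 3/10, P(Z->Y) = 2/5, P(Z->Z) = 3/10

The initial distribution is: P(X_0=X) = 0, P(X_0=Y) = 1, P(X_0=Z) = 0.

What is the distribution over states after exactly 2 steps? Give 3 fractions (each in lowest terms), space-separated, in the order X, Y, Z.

Propagating the distribution step by step (d_{t+1} = d_t * P):
d_0 = (X=0, Y=1, Z=0)
  d_1[X] = 0*1/5 + 1*3/10 + 0*3/10 = 3/10
  d_1[Y] = 0*1/5 + 1*1/5 + 0*2/5 = 1/5
  d_1[Z] = 0*3/5 + 1*1/2 + 0*3/10 = 1/2
d_1 = (X=3/10, Y=1/5, Z=1/2)
  d_2[X] = 3/10*1/5 + 1/5*3/10 + 1/2*3/10 = 27/100
  d_2[Y] = 3/10*1/5 + 1/5*1/5 + 1/2*2/5 = 3/10
  d_2[Z] = 3/10*3/5 + 1/5*1/2 + 1/2*3/10 = 43/100
d_2 = (X=27/100, Y=3/10, Z=43/100)

Answer: 27/100 3/10 43/100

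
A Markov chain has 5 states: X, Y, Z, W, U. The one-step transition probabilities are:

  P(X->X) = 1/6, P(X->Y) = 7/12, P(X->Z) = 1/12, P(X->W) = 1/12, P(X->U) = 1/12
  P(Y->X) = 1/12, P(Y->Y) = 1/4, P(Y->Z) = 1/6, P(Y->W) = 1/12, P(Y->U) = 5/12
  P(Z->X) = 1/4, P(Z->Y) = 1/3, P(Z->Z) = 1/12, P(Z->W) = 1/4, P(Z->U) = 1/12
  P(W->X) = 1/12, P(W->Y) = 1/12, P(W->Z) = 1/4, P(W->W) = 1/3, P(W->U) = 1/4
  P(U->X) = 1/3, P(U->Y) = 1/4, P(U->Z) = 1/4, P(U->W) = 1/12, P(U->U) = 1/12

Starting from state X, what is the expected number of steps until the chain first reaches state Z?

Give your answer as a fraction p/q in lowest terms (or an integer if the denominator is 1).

Answer: 2808/467

Derivation:
Let h_i = expected steps to first reach Z from state i.
Boundary: h_Z = 0.
First-step equations for the other states:
  h_X = 1 + 1/6*h_X + 7/12*h_Y + 1/12*h_Z + 1/12*h_W + 1/12*h_U
  h_Y = 1 + 1/12*h_X + 1/4*h_Y + 1/6*h_Z + 1/12*h_W + 5/12*h_U
  h_W = 1 + 1/12*h_X + 1/12*h_Y + 1/4*h_Z + 1/3*h_W + 1/4*h_U
  h_U = 1 + 1/3*h_X + 1/4*h_Y + 1/4*h_Z + 1/12*h_W + 1/12*h_U

Substituting h_Z = 0 and rearranging gives the linear system (I - Q) h = 1:
  [5/6, -7/12, -1/12, -1/12] . (h_X, h_Y, h_W, h_U) = 1
  [-1/12, 3/4, -1/12, -5/12] . (h_X, h_Y, h_W, h_U) = 1
  [-1/12, -1/12, 2/3, -1/4] . (h_X, h_Y, h_W, h_U) = 1
  [-1/3, -1/4, -1/12, 11/12] . (h_X, h_Y, h_W, h_U) = 1

Solving yields:
  h_X = 2808/467
  h_Y = 2538/467
  h_W = 2280/467
  h_U = 2430/467

Starting state is X, so the expected hitting time is h_X = 2808/467.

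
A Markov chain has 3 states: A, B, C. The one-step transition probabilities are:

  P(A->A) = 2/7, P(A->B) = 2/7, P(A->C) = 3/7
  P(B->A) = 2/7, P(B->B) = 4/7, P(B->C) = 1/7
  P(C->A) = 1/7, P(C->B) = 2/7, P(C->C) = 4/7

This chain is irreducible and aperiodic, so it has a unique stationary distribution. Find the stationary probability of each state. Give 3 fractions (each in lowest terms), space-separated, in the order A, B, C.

Answer: 7/30 2/5 11/30

Derivation:
The stationary distribution satisfies pi = pi * P, i.e.:
  pi_A = 2/7*pi_A + 2/7*pi_B + 1/7*pi_C
  pi_B = 2/7*pi_A + 4/7*pi_B + 2/7*pi_C
  pi_C = 3/7*pi_A + 1/7*pi_B + 4/7*pi_C
with normalization: pi_A + pi_B + pi_C = 1.

Using the first 2 balance equations plus normalization, the linear system A*pi = b is:
  [-5/7, 2/7, 1/7] . pi = 0
  [2/7, -3/7, 2/7] . pi = 0
  [1, 1, 1] . pi = 1

Solving yields:
  pi_A = 7/30
  pi_B = 2/5
  pi_C = 11/30

Verification (pi * P):
  7/30*2/7 + 2/5*2/7 + 11/30*1/7 = 7/30 = pi_A  (ok)
  7/30*2/7 + 2/5*4/7 + 11/30*2/7 = 2/5 = pi_B  (ok)
  7/30*3/7 + 2/5*1/7 + 11/30*4/7 = 11/30 = pi_C  (ok)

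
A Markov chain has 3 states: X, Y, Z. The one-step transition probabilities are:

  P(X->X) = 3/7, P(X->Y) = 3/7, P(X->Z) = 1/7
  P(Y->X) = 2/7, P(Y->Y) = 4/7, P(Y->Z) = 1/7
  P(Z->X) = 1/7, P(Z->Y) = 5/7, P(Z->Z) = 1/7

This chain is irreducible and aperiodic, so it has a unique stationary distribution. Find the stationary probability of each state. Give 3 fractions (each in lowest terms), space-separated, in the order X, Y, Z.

Answer: 13/42 23/42 1/7

Derivation:
The stationary distribution satisfies pi = pi * P, i.e.:
  pi_X = 3/7*pi_X + 2/7*pi_Y + 1/7*pi_Z
  pi_Y = 3/7*pi_X + 4/7*pi_Y + 5/7*pi_Z
  pi_Z = 1/7*pi_X + 1/7*pi_Y + 1/7*pi_Z
with normalization: pi_X + pi_Y + pi_Z = 1.

Using the first 2 balance equations plus normalization, the linear system A*pi = b is:
  [-4/7, 2/7, 1/7] . pi = 0
  [3/7, -3/7, 5/7] . pi = 0
  [1, 1, 1] . pi = 1

Solving yields:
  pi_X = 13/42
  pi_Y = 23/42
  pi_Z = 1/7

Verification (pi * P):
  13/42*3/7 + 23/42*2/7 + 1/7*1/7 = 13/42 = pi_X  (ok)
  13/42*3/7 + 23/42*4/7 + 1/7*5/7 = 23/42 = pi_Y  (ok)
  13/42*1/7 + 23/42*1/7 + 1/7*1/7 = 1/7 = pi_Z  (ok)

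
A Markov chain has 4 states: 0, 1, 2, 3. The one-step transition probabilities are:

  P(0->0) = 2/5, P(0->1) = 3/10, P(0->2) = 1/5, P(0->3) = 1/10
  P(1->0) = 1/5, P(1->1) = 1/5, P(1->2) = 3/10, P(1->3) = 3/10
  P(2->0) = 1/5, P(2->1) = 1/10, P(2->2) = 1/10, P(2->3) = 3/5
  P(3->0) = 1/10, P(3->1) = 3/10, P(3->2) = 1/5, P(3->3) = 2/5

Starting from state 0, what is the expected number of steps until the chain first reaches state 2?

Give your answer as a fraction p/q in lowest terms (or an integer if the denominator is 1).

Let h_i = expected steps to first reach 2 from state i.
Boundary: h_2 = 0.
First-step equations for the other states:
  h_0 = 1 + 2/5*h_0 + 3/10*h_1 + 1/5*h_2 + 1/10*h_3
  h_1 = 1 + 1/5*h_0 + 1/5*h_1 + 3/10*h_2 + 3/10*h_3
  h_3 = 1 + 1/10*h_0 + 3/10*h_1 + 1/5*h_2 + 2/5*h_3

Substituting h_2 = 0 and rearranging gives the linear system (I - Q) h = 1:
  [3/5, -3/10, -1/10] . (h_0, h_1, h_3) = 1
  [-1/5, 4/5, -3/10] . (h_0, h_1, h_3) = 1
  [-1/10, -3/10, 3/5] . (h_0, h_1, h_3) = 1

Solving yields:
  h_0 = 22/5
  h_1 = 4
  h_3 = 22/5

Starting state is 0, so the expected hitting time is h_0 = 22/5.

Answer: 22/5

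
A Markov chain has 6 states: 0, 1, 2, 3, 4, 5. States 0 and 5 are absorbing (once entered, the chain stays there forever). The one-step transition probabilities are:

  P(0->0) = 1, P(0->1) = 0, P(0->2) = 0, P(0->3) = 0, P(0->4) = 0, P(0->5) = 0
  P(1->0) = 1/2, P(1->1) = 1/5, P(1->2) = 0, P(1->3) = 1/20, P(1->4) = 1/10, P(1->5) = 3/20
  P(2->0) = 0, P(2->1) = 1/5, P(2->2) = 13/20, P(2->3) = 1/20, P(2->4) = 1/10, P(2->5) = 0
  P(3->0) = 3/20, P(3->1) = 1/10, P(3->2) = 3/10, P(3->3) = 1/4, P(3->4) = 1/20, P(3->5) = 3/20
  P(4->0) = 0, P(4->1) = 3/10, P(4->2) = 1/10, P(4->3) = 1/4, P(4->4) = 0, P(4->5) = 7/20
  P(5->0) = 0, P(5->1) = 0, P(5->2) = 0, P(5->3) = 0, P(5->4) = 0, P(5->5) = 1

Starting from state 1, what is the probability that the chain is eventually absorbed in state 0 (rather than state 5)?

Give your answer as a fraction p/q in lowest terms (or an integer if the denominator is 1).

Let a_i = P(absorbed in 0 | start in state i).
Boundary conditions: a_0 = 1, a_5 = 0.
For each transient state i, a_i = sum_j P(i->j) * a_j:
  a_1 = 1/2*a_0 + 1/5*a_1 + 0*a_2 + 1/20*a_3 + 1/10*a_4 + 3/20*a_5
  a_2 = 0*a_0 + 1/5*a_1 + 13/20*a_2 + 1/20*a_3 + 1/10*a_4 + 0*a_5
  a_3 = 3/20*a_0 + 1/10*a_1 + 3/10*a_2 + 1/4*a_3 + 1/20*a_4 + 3/20*a_5
  a_4 = 0*a_0 + 3/10*a_1 + 1/10*a_2 + 1/4*a_3 + 0*a_4 + 7/20*a_5

Substituting a_0 = 1 and a_5 = 0, rearrange to (I - Q) a = r where r[i] = P(i -> 0):
  [4/5, 0, -1/20, -1/10] . (a_1, a_2, a_3, a_4) = 1/2
  [-1/5, 7/20, -1/20, -1/10] . (a_1, a_2, a_3, a_4) = 0
  [-1/10, -3/10, 3/4, -1/20] . (a_1, a_2, a_3, a_4) = 3/20
  [-3/10, -1/10, -1/4, 1] . (a_1, a_2, a_3, a_4) = 0

Solving yields:
  a_1 = 9430/13239
  a_2 = 8030/13239
  a_3 = 7484/13239
  a_4 = 5503/13239

Starting state is 1, so the absorption probability is a_1 = 9430/13239.

Answer: 9430/13239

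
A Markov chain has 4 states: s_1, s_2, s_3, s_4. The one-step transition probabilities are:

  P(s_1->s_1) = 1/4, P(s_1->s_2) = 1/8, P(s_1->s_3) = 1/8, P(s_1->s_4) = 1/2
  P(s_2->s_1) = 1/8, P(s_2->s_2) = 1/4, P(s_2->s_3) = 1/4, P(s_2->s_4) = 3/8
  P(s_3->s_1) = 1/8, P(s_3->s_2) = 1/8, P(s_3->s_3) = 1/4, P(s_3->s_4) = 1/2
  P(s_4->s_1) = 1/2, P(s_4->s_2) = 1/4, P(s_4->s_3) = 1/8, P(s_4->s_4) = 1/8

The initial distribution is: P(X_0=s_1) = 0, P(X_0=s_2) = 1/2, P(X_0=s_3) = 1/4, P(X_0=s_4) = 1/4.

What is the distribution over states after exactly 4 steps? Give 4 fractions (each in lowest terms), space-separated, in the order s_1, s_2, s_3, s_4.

Answer: 2385/8192 197/1024 1397/8192 1417/4096

Derivation:
Propagating the distribution step by step (d_{t+1} = d_t * P):
d_0 = (s_1=0, s_2=1/2, s_3=1/4, s_4=1/4)
  d_1[s_1] = 0*1/4 + 1/2*1/8 + 1/4*1/8 + 1/4*1/2 = 7/32
  d_1[s_2] = 0*1/8 + 1/2*1/4 + 1/4*1/8 + 1/4*1/4 = 7/32
  d_1[s_3] = 0*1/8 + 1/2*1/4 + 1/4*1/4 + 1/4*1/8 = 7/32
  d_1[s_4] = 0*1/2 + 1/2*3/8 + 1/4*1/2 + 1/4*1/8 = 11/32
d_1 = (s_1=7/32, s_2=7/32, s_3=7/32, s_4=11/32)
  d_2[s_1] = 7/32*1/4 + 7/32*1/8 + 7/32*1/8 + 11/32*1/2 = 9/32
  d_2[s_2] = 7/32*1/8 + 7/32*1/4 + 7/32*1/8 + 11/32*1/4 = 25/128
  d_2[s_3] = 7/32*1/8 + 7/32*1/4 + 7/32*1/4 + 11/32*1/8 = 23/128
  d_2[s_4] = 7/32*1/2 + 7/32*3/8 + 7/32*1/2 + 11/32*1/8 = 11/32
d_2 = (s_1=9/32, s_2=25/128, s_3=23/128, s_4=11/32)
  d_3[s_1] = 9/32*1/4 + 25/128*1/8 + 23/128*1/8 + 11/32*1/2 = 37/128
  d_3[s_2] = 9/32*1/8 + 25/128*1/4 + 23/128*1/8 + 11/32*1/4 = 197/1024
  d_3[s_3] = 9/32*1/8 + 25/128*1/4 + 23/128*1/4 + 11/32*1/8 = 11/64
  d_3[s_4] = 9/32*1/2 + 25/128*3/8 + 23/128*1/2 + 11/32*1/8 = 355/1024
d_3 = (s_1=37/128, s_2=197/1024, s_3=11/64, s_4=355/1024)
  d_4[s_1] = 37/128*1/4 + 197/1024*1/8 + 11/64*1/8 + 355/1024*1/2 = 2385/8192
  d_4[s_2] = 37/128*1/8 + 197/1024*1/4 + 11/64*1/8 + 355/1024*1/4 = 197/1024
  d_4[s_3] = 37/128*1/8 + 197/1024*1/4 + 11/64*1/4 + 355/1024*1/8 = 1397/8192
  d_4[s_4] = 37/128*1/2 + 197/1024*3/8 + 11/64*1/2 + 355/1024*1/8 = 1417/4096
d_4 = (s_1=2385/8192, s_2=197/1024, s_3=1397/8192, s_4=1417/4096)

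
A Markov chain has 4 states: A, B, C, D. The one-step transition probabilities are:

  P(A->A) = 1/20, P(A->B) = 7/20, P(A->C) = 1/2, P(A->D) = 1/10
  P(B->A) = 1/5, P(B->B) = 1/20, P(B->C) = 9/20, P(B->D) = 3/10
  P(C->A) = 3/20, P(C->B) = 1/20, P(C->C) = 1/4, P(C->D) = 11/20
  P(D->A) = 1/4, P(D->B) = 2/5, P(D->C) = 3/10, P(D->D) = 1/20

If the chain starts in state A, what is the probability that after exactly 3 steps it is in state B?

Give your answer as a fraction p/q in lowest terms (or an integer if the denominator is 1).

Answer: 953/4000

Derivation:
Computing P^3 by repeated multiplication:
P^1 =
  A: [1/20, 7/20, 1/2, 1/10]
  B: [1/5, 1/20, 9/20, 3/10]
  C: [3/20, 1/20, 1/4, 11/20]
  D: [1/4, 2/5, 3/10, 1/20]
P^2 =
  A: [69/400, 1/10, 27/80, 39/100]
  B: [13/80, 43/200, 13/40, 119/400]
  C: [77/400, 23/80, 13/40, 39/200]
  D: [3/20, 57/400, 79/200, 5/16]
P^3 =
  A: [707/4000, 953/4000, 2661/8000, 2019/8000]
  B: [697/4000, 1623/8000, 697/2000, 439/1600]
  C: [1317/8000, 22/125, 2923/8000, 147/500]
  D: [1387/8000, 327/1600, 2653/8000, 93/320]

(P^3)[A -> B] = 953/4000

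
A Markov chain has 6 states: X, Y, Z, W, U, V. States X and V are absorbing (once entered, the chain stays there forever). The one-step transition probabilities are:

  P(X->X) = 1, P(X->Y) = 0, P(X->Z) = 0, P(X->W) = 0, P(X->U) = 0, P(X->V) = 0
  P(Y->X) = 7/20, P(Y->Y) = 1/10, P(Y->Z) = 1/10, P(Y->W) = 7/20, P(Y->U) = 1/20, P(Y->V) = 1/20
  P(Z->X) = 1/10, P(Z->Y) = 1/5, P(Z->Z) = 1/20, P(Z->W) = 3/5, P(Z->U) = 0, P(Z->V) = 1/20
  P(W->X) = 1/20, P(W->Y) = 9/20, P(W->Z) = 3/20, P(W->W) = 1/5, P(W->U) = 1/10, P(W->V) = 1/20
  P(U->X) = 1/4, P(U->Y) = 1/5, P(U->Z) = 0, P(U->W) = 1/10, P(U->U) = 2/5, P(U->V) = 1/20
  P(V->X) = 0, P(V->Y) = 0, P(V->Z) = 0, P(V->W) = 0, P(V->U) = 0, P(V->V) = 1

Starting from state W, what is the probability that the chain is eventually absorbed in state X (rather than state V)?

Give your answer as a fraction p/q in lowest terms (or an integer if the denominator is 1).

Let a_i = P(absorbed in X | start in state i).
Boundary conditions: a_X = 1, a_V = 0.
For each transient state i, a_i = sum_j P(i->j) * a_j:
  a_Y = 7/20*a_X + 1/10*a_Y + 1/10*a_Z + 7/20*a_W + 1/20*a_U + 1/20*a_V
  a_Z = 1/10*a_X + 1/5*a_Y + 1/20*a_Z + 3/5*a_W + 0*a_U + 1/20*a_V
  a_W = 1/20*a_X + 9/20*a_Y + 3/20*a_Z + 1/5*a_W + 1/10*a_U + 1/20*a_V
  a_U = 1/4*a_X + 1/5*a_Y + 0*a_Z + 1/10*a_W + 2/5*a_U + 1/20*a_V

Substituting a_X = 1 and a_V = 0, rearrange to (I - Q) a = r where r[i] = P(i -> X):
  [9/10, -1/10, -7/20, -1/20] . (a_Y, a_Z, a_W, a_U) = 7/20
  [-1/5, 19/20, -3/5, 0] . (a_Y, a_Z, a_W, a_U) = 1/10
  [-9/20, -3/20, 4/5, -1/10] . (a_Y, a_Z, a_W, a_U) = 1/20
  [-1/5, 0, -1/10, 3/5] . (a_Y, a_Z, a_W, a_U) = 1/4

Solving yields:
  a_Y = 14040/17179
  a_Z = 13088/17179
  a_W = 26359/34358
  a_U = 28069/34358

Starting state is W, so the absorption probability is a_W = 26359/34358.

Answer: 26359/34358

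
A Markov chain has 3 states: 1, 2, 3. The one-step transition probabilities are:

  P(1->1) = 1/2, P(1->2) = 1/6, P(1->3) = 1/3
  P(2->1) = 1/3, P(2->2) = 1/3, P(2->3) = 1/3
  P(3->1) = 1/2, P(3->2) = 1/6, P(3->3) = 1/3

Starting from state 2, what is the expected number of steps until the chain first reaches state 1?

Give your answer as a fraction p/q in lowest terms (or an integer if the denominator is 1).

Answer: 18/7

Derivation:
Let h_i = expected steps to first reach 1 from state i.
Boundary: h_1 = 0.
First-step equations for the other states:
  h_2 = 1 + 1/3*h_1 + 1/3*h_2 + 1/3*h_3
  h_3 = 1 + 1/2*h_1 + 1/6*h_2 + 1/3*h_3

Substituting h_1 = 0 and rearranging gives the linear system (I - Q) h = 1:
  [2/3, -1/3] . (h_2, h_3) = 1
  [-1/6, 2/3] . (h_2, h_3) = 1

Solving yields:
  h_2 = 18/7
  h_3 = 15/7

Starting state is 2, so the expected hitting time is h_2 = 18/7.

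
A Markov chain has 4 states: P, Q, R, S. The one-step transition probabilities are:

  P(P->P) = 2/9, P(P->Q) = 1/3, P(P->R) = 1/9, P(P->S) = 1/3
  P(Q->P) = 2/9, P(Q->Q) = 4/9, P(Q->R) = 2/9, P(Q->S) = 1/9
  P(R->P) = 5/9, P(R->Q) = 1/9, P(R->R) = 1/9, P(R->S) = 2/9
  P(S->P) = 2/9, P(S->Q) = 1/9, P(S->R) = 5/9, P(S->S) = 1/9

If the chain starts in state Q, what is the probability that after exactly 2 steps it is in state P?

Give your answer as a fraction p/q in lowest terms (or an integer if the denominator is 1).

Answer: 8/27

Derivation:
Computing P^2 by repeated multiplication:
P^1 =
  P: [2/9, 1/3, 1/9, 1/3]
  Q: [2/9, 4/9, 2/9, 1/9]
  R: [5/9, 1/9, 1/9, 2/9]
  S: [2/9, 1/9, 5/9, 1/9]
P^2 =
  P: [7/27, 22/81, 8/27, 14/81]
  Q: [8/27, 25/81, 17/81, 5/27]
  R: [7/27, 22/81, 2/9, 20/81]
  S: [11/27, 16/81, 14/81, 2/9]

(P^2)[Q -> P] = 8/27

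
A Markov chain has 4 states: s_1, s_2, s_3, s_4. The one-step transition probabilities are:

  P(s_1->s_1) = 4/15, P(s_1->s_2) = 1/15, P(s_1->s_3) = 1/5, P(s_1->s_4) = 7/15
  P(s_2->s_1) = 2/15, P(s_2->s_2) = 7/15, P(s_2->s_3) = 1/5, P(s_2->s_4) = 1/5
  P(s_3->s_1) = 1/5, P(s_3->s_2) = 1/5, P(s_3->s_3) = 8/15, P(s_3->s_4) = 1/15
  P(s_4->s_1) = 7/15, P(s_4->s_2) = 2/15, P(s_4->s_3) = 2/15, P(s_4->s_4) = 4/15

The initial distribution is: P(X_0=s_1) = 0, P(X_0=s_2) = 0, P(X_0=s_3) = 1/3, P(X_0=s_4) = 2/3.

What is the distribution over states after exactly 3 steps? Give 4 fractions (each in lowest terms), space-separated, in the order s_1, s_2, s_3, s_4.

Answer: 946/3375 391/2025 2767/10125 19/75

Derivation:
Propagating the distribution step by step (d_{t+1} = d_t * P):
d_0 = (s_1=0, s_2=0, s_3=1/3, s_4=2/3)
  d_1[s_1] = 0*4/15 + 0*2/15 + 1/3*1/5 + 2/3*7/15 = 17/45
  d_1[s_2] = 0*1/15 + 0*7/15 + 1/3*1/5 + 2/3*2/15 = 7/45
  d_1[s_3] = 0*1/5 + 0*1/5 + 1/3*8/15 + 2/3*2/15 = 4/15
  d_1[s_4] = 0*7/15 + 0*1/5 + 1/3*1/15 + 2/3*4/15 = 1/5
d_1 = (s_1=17/45, s_2=7/45, s_3=4/15, s_4=1/5)
  d_2[s_1] = 17/45*4/15 + 7/45*2/15 + 4/15*1/5 + 1/5*7/15 = 181/675
  d_2[s_2] = 17/45*1/15 + 7/45*7/15 + 4/15*1/5 + 1/5*2/15 = 8/45
  d_2[s_3] = 17/45*1/5 + 7/45*1/5 + 4/15*8/15 + 1/5*2/15 = 62/225
  d_2[s_4] = 17/45*7/15 + 7/45*1/5 + 4/15*1/15 + 1/5*4/15 = 188/675
d_2 = (s_1=181/675, s_2=8/45, s_3=62/225, s_4=188/675)
  d_3[s_1] = 181/675*4/15 + 8/45*2/15 + 62/225*1/5 + 188/675*7/15 = 946/3375
  d_3[s_2] = 181/675*1/15 + 8/45*7/15 + 62/225*1/5 + 188/675*2/15 = 391/2025
  d_3[s_3] = 181/675*1/5 + 8/45*1/5 + 62/225*8/15 + 188/675*2/15 = 2767/10125
  d_3[s_4] = 181/675*7/15 + 8/45*1/5 + 62/225*1/15 + 188/675*4/15 = 19/75
d_3 = (s_1=946/3375, s_2=391/2025, s_3=2767/10125, s_4=19/75)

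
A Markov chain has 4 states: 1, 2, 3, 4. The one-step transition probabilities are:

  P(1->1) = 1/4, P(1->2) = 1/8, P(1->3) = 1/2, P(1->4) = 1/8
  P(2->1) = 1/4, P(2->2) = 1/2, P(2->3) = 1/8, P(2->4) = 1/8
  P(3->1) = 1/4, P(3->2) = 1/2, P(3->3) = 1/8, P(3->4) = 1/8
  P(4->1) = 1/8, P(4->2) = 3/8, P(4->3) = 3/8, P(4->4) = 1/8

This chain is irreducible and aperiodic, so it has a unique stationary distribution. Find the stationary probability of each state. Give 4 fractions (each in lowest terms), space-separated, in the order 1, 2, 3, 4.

The stationary distribution satisfies pi = pi * P, i.e.:
  pi_1 = 1/4*pi_1 + 1/4*pi_2 + 1/4*pi_3 + 1/8*pi_4
  pi_2 = 1/8*pi_1 + 1/2*pi_2 + 1/2*pi_3 + 3/8*pi_4
  pi_3 = 1/2*pi_1 + 1/8*pi_2 + 1/8*pi_3 + 3/8*pi_4
  pi_4 = 1/8*pi_1 + 1/8*pi_2 + 1/8*pi_3 + 1/8*pi_4
with normalization: pi_1 + pi_2 + pi_3 + pi_4 = 1.

Using the first 3 balance equations plus normalization, the linear system A*pi = b is:
  [-3/4, 1/4, 1/4, 1/8] . pi = 0
  [1/8, -1/2, 1/2, 3/8] . pi = 0
  [1/2, 1/8, -7/8, 3/8] . pi = 0
  [1, 1, 1, 1] . pi = 1

Solving yields:
  pi_1 = 15/64
  pi_2 = 203/512
  pi_3 = 125/512
  pi_4 = 1/8

Verification (pi * P):
  15/64*1/4 + 203/512*1/4 + 125/512*1/4 + 1/8*1/8 = 15/64 = pi_1  (ok)
  15/64*1/8 + 203/512*1/2 + 125/512*1/2 + 1/8*3/8 = 203/512 = pi_2  (ok)
  15/64*1/2 + 203/512*1/8 + 125/512*1/8 + 1/8*3/8 = 125/512 = pi_3  (ok)
  15/64*1/8 + 203/512*1/8 + 125/512*1/8 + 1/8*1/8 = 1/8 = pi_4  (ok)

Answer: 15/64 203/512 125/512 1/8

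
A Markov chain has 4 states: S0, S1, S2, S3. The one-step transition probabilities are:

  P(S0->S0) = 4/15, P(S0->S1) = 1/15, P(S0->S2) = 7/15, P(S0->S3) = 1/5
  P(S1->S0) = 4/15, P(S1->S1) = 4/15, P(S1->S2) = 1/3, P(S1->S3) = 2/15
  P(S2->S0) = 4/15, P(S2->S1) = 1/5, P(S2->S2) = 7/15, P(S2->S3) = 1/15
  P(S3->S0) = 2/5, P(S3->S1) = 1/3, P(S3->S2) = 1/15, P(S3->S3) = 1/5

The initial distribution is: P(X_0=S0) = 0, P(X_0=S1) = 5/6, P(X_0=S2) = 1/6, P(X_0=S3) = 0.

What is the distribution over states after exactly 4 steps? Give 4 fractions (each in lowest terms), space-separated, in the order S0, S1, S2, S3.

Propagating the distribution step by step (d_{t+1} = d_t * P):
d_0 = (S0=0, S1=5/6, S2=1/6, S3=0)
  d_1[S0] = 0*4/15 + 5/6*4/15 + 1/6*4/15 + 0*2/5 = 4/15
  d_1[S1] = 0*1/15 + 5/6*4/15 + 1/6*1/5 + 0*1/3 = 23/90
  d_1[S2] = 0*7/15 + 5/6*1/3 + 1/6*7/15 + 0*1/15 = 16/45
  d_1[S3] = 0*1/5 + 5/6*2/15 + 1/6*1/15 + 0*1/5 = 11/90
d_1 = (S0=4/15, S1=23/90, S2=16/45, S3=11/90)
  d_2[S0] = 4/15*4/15 + 23/90*4/15 + 16/45*4/15 + 11/90*2/5 = 191/675
  d_2[S1] = 4/15*1/15 + 23/90*4/15 + 16/45*1/5 + 11/90*1/3 = 89/450
  d_2[S2] = 4/15*7/15 + 23/90*1/3 + 16/45*7/15 + 11/90*1/15 = 259/675
  d_2[S3] = 4/15*1/5 + 23/90*2/15 + 16/45*1/15 + 11/90*1/5 = 61/450
d_2 = (S0=191/675, S1=89/450, S2=259/675, S3=61/450)
  d_3[S0] = 191/675*4/15 + 89/450*4/15 + 259/675*4/15 + 61/450*2/5 = 961/3375
  d_3[S1] = 191/675*1/15 + 89/450*4/15 + 259/675*1/5 + 61/450*1/3 = 3919/20250
  d_3[S2] = 191/675*7/15 + 89/450*1/3 + 259/675*7/15 + 61/450*1/15 = 1303/3375
  d_3[S3] = 191/675*1/5 + 89/450*2/15 + 259/675*1/15 + 61/450*1/5 = 2747/20250
d_3 = (S0=961/3375, S1=3919/20250, S2=1303/3375, S3=2747/20250)
  d_4[S0] = 961/3375*4/15 + 3919/20250*4/15 + 1303/3375*4/15 + 2747/20250*2/5 = 43247/151875
  d_4[S1] = 961/3375*1/15 + 3919/20250*4/15 + 1303/3375*1/5 + 2747/20250*1/3 = 58631/303750
  d_4[S2] = 961/3375*7/15 + 3919/20250*1/3 + 1303/3375*7/15 + 2747/20250*1/15 = 11743/30375
  d_4[S3] = 961/3375*1/5 + 3919/20250*2/15 + 1303/3375*1/15 + 2747/20250*1/5 = 8239/60750
d_4 = (S0=43247/151875, S1=58631/303750, S2=11743/30375, S3=8239/60750)

Answer: 43247/151875 58631/303750 11743/30375 8239/60750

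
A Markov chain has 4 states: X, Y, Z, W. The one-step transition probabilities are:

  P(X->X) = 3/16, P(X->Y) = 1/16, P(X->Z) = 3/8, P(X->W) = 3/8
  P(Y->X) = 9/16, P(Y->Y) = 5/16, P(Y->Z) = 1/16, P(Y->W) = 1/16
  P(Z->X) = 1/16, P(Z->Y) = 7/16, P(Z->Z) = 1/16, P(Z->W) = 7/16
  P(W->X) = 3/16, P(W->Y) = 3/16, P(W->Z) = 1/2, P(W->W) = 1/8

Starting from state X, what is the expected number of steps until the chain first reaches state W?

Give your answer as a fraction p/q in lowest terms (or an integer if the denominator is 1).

Let h_i = expected steps to first reach W from state i.
Boundary: h_W = 0.
First-step equations for the other states:
  h_X = 1 + 3/16*h_X + 1/16*h_Y + 3/8*h_Z + 3/8*h_W
  h_Y = 1 + 9/16*h_X + 5/16*h_Y + 1/16*h_Z + 1/16*h_W
  h_Z = 1 + 1/16*h_X + 7/16*h_Y + 1/16*h_Z + 7/16*h_W

Substituting h_W = 0 and rearranging gives the linear system (I - Q) h = 1:
  [13/16, -1/16, -3/8] . (h_X, h_Y, h_Z) = 1
  [-9/16, 11/16, -1/16] . (h_X, h_Y, h_Z) = 1
  [-1/16, -7/16, 15/16] . (h_X, h_Y, h_Z) = 1

Solving yields:
  h_X = 2256/737
  h_Y = 3136/737
  h_Z = 2400/737

Starting state is X, so the expected hitting time is h_X = 2256/737.

Answer: 2256/737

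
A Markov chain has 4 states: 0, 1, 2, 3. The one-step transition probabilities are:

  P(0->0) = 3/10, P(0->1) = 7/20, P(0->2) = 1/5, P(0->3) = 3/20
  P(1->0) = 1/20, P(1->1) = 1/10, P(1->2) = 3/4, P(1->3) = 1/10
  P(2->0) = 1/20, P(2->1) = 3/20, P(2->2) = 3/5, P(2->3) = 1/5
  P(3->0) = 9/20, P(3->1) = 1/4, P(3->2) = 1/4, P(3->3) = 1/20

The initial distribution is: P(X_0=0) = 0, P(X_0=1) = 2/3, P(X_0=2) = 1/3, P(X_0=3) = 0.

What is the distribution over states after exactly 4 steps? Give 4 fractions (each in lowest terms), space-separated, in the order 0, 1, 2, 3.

Answer: 23577/160000 88919/480000 247529/480000 72821/480000

Derivation:
Propagating the distribution step by step (d_{t+1} = d_t * P):
d_0 = (0=0, 1=2/3, 2=1/3, 3=0)
  d_1[0] = 0*3/10 + 2/3*1/20 + 1/3*1/20 + 0*9/20 = 1/20
  d_1[1] = 0*7/20 + 2/3*1/10 + 1/3*3/20 + 0*1/4 = 7/60
  d_1[2] = 0*1/5 + 2/3*3/4 + 1/3*3/5 + 0*1/4 = 7/10
  d_1[3] = 0*3/20 + 2/3*1/10 + 1/3*1/5 + 0*1/20 = 2/15
d_1 = (0=1/20, 1=7/60, 2=7/10, 3=2/15)
  d_2[0] = 1/20*3/10 + 7/60*1/20 + 7/10*1/20 + 2/15*9/20 = 139/1200
  d_2[1] = 1/20*7/20 + 7/60*1/10 + 7/10*3/20 + 2/15*1/4 = 67/400
  d_2[2] = 1/20*1/5 + 7/60*3/4 + 7/10*3/5 + 2/15*1/4 = 661/1200
  d_2[3] = 1/20*3/20 + 7/60*1/10 + 7/10*1/5 + 2/15*1/20 = 199/1200
d_2 = (0=139/1200, 1=67/400, 2=661/1200, 3=199/1200)
  d_3[0] = 139/1200*3/10 + 67/400*1/20 + 661/1200*1/20 + 199/1200*9/20 = 3487/24000
  d_3[1] = 139/1200*7/20 + 67/400*1/10 + 661/1200*3/20 + 199/1200*1/4 = 1451/8000
  d_3[2] = 139/1200*1/5 + 67/400*3/4 + 661/1200*3/5 + 199/1200*1/4 = 2083/4000
  d_3[3] = 139/1200*3/20 + 67/400*1/10 + 661/1200*1/5 + 199/1200*1/20 = 1831/12000
d_3 = (0=3487/24000, 1=1451/8000, 2=2083/4000, 3=1831/12000)
  d_4[0] = 3487/24000*3/10 + 1451/8000*1/20 + 2083/4000*1/20 + 1831/12000*9/20 = 23577/160000
  d_4[1] = 3487/24000*7/20 + 1451/8000*1/10 + 2083/4000*3/20 + 1831/12000*1/4 = 88919/480000
  d_4[2] = 3487/24000*1/5 + 1451/8000*3/4 + 2083/4000*3/5 + 1831/12000*1/4 = 247529/480000
  d_4[3] = 3487/24000*3/20 + 1451/8000*1/10 + 2083/4000*1/5 + 1831/12000*1/20 = 72821/480000
d_4 = (0=23577/160000, 1=88919/480000, 2=247529/480000, 3=72821/480000)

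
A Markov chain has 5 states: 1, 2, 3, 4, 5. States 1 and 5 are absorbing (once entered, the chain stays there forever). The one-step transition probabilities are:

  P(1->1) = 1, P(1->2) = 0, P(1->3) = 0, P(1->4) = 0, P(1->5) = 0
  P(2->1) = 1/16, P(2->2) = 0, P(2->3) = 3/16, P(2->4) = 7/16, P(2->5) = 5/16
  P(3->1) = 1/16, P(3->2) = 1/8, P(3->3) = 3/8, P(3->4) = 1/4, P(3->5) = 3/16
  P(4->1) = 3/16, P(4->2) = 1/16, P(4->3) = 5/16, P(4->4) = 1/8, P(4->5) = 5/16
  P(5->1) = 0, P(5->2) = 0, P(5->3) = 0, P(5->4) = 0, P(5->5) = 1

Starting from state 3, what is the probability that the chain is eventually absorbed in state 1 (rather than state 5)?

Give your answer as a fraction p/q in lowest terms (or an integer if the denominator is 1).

Let a_i = P(absorbed in 1 | start in state i).
Boundary conditions: a_1 = 1, a_5 = 0.
For each transient state i, a_i = sum_j P(i->j) * a_j:
  a_2 = 1/16*a_1 + 0*a_2 + 3/16*a_3 + 7/16*a_4 + 5/16*a_5
  a_3 = 1/16*a_1 + 1/8*a_2 + 3/8*a_3 + 1/4*a_4 + 3/16*a_5
  a_4 = 3/16*a_1 + 1/16*a_2 + 5/16*a_3 + 1/8*a_4 + 5/16*a_5

Substituting a_1 = 1 and a_5 = 0, rearrange to (I - Q) a = r where r[i] = P(i -> 1):
  [1, -3/16, -7/16] . (a_2, a_3, a_4) = 1/16
  [-1/8, 5/8, -1/4] . (a_2, a_3, a_4) = 1/16
  [-1/16, -5/16, 7/8] . (a_2, a_3, a_4) = 3/16

Solving yields:
  a_2 = 443/1684
  a_3 = 483/1684
  a_4 = 565/1684

Starting state is 3, so the absorption probability is a_3 = 483/1684.

Answer: 483/1684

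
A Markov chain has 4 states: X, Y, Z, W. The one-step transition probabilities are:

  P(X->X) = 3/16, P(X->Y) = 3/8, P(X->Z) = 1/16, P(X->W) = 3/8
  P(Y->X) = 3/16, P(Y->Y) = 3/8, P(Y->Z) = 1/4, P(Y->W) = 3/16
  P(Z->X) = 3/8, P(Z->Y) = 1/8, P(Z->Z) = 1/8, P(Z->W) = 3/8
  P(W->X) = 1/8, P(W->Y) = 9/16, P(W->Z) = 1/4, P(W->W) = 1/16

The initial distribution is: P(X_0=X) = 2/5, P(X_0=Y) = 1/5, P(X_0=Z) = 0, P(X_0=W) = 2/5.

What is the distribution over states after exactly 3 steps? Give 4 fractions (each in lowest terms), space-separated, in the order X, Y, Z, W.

Propagating the distribution step by step (d_{t+1} = d_t * P):
d_0 = (X=2/5, Y=1/5, Z=0, W=2/5)
  d_1[X] = 2/5*3/16 + 1/5*3/16 + 0*3/8 + 2/5*1/8 = 13/80
  d_1[Y] = 2/5*3/8 + 1/5*3/8 + 0*1/8 + 2/5*9/16 = 9/20
  d_1[Z] = 2/5*1/16 + 1/5*1/4 + 0*1/8 + 2/5*1/4 = 7/40
  d_1[W] = 2/5*3/8 + 1/5*3/16 + 0*3/8 + 2/5*1/16 = 17/80
d_1 = (X=13/80, Y=9/20, Z=7/40, W=17/80)
  d_2[X] = 13/80*3/16 + 9/20*3/16 + 7/40*3/8 + 17/80*1/8 = 53/256
  d_2[Y] = 13/80*3/8 + 9/20*3/8 + 7/40*1/8 + 17/80*9/16 = 95/256
  d_2[Z] = 13/80*1/16 + 9/20*1/4 + 7/40*1/8 + 17/80*1/4 = 253/1280
  d_2[W] = 13/80*3/8 + 9/20*3/16 + 7/40*3/8 + 17/80*1/16 = 287/1280
d_2 = (X=53/256, Y=95/256, Z=253/1280, W=287/1280)
  d_3[X] = 53/256*3/16 + 95/256*3/16 + 253/1280*3/8 + 287/1280*1/8 = 539/2560
  d_3[Y] = 53/256*3/8 + 95/256*3/8 + 253/1280*1/8 + 287/1280*9/16 = 7529/20480
  d_3[Z] = 53/256*1/16 + 95/256*1/4 + 253/1280*1/8 + 287/1280*1/4 = 3819/20480
  d_3[W] = 53/256*3/8 + 95/256*3/16 + 253/1280*3/8 + 287/1280*1/16 = 241/1024
d_3 = (X=539/2560, Y=7529/20480, Z=3819/20480, W=241/1024)

Answer: 539/2560 7529/20480 3819/20480 241/1024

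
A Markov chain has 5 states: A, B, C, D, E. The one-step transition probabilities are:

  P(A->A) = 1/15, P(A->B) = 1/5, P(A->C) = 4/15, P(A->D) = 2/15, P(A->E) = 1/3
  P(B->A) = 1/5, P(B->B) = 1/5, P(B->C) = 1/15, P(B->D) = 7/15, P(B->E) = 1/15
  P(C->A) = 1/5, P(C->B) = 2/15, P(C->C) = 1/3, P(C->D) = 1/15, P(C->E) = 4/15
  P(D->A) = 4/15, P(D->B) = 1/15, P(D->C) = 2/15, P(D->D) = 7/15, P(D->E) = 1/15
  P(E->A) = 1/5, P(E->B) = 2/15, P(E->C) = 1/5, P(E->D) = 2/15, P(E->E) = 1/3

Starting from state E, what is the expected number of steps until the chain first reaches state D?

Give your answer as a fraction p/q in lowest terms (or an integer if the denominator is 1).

Answer: 15470/2637

Derivation:
Let h_i = expected steps to first reach D from state i.
Boundary: h_D = 0.
First-step equations for the other states:
  h_A = 1 + 1/15*h_A + 1/5*h_B + 4/15*h_C + 2/15*h_D + 1/3*h_E
  h_B = 1 + 1/5*h_A + 1/5*h_B + 1/15*h_C + 7/15*h_D + 1/15*h_E
  h_C = 1 + 1/5*h_A + 2/15*h_B + 1/3*h_C + 1/15*h_D + 4/15*h_E
  h_E = 1 + 1/5*h_A + 2/15*h_B + 1/5*h_C + 2/15*h_D + 1/3*h_E

Substituting h_D = 0 and rearranging gives the linear system (I - Q) h = 1:
  [14/15, -1/5, -4/15, -1/3] . (h_A, h_B, h_C, h_E) = 1
  [-1/5, 4/5, -1/15, -1/15] . (h_A, h_B, h_C, h_E) = 1
  [-1/5, -2/15, 2/3, -4/15] . (h_A, h_B, h_C, h_E) = 1
  [-1/5, -2/15, -1/5, 2/3] . (h_A, h_B, h_C, h_E) = 1

Solving yields:
  h_A = 15205/2637
  h_B = 9775/2637
  h_C = 16660/2637
  h_E = 15470/2637

Starting state is E, so the expected hitting time is h_E = 15470/2637.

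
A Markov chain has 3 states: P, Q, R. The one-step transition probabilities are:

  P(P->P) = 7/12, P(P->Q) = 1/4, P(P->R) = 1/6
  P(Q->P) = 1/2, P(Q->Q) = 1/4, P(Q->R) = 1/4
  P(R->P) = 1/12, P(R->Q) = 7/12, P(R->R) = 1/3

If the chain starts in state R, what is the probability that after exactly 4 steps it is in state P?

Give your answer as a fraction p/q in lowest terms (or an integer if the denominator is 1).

Computing P^4 by repeated multiplication:
P^1 =
  P: [7/12, 1/4, 1/6]
  Q: [1/2, 1/4, 1/4]
  R: [1/12, 7/12, 1/3]
P^2 =
  P: [23/48, 11/36, 31/144]
  Q: [7/16, 1/3, 11/48]
  R: [53/144, 13/36, 13/48]
P^3 =
  P: [389/864, 139/432, 197/864]
  Q: [127/288, 47/144, 67/288]
  R: [361/864, 49/144, 209/864]
P^4 =
  P: [1147/2592, 845/2592, 25/108]
  Q: [95/216, 283/864, 67/288]
  R: [125/288, 857/2592, 305/1296]

(P^4)[R -> P] = 125/288

Answer: 125/288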